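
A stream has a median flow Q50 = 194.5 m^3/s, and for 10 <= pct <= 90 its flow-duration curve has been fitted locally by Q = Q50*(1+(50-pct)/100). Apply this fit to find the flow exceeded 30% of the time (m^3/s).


Q = 194.5 * (1 + (50 - 30)/100) = 233.4000 m^3/s


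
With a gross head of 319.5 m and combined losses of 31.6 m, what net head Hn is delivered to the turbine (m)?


Hn = 319.5 - 31.6 = 287.9000 m


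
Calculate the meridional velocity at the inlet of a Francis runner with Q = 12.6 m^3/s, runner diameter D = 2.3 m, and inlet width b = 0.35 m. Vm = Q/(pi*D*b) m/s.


Vm = 12.6 / (pi * 2.3 * 0.35) = 4.9822 m/s


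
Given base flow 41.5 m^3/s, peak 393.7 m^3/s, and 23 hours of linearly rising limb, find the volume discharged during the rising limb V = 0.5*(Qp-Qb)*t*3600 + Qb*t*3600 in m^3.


V = 0.5*(393.7 - 41.5)*23*3600 + 41.5*23*3600 = 1.8017e+07 m^3


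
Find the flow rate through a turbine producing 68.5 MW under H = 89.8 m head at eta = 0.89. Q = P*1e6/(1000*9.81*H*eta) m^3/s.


Q = 68.5 * 1e6 / (1000 * 9.81 * 89.8 * 0.89) = 87.3686 m^3/s


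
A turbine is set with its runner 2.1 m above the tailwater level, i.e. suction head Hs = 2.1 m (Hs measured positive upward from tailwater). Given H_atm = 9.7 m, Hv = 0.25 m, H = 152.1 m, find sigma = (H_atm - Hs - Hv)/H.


sigma = (9.7 - 2.1 - 0.25) / 152.1 = 0.0483


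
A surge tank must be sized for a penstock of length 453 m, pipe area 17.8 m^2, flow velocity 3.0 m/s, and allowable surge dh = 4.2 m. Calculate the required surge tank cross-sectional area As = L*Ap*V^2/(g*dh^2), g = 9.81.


As = 453 * 17.8 * 3.0^2 / (9.81 * 4.2^2) = 419.3659 m^2


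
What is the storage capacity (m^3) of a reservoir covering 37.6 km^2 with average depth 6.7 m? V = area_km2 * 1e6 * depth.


V = 37.6 * 1e6 * 6.7 = 2.5192e+08 m^3


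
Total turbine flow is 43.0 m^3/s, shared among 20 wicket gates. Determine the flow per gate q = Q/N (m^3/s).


q = 43.0 / 20 = 2.1500 m^3/s


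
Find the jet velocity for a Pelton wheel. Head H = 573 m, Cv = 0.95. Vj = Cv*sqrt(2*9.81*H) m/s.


Vj = 0.95 * sqrt(2*9.81*573) = 100.7280 m/s


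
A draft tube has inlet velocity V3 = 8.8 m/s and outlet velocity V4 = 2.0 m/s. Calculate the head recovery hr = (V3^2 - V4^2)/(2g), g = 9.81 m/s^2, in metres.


hr = (8.8^2 - 2.0^2) / (2*9.81) = 3.7431 m


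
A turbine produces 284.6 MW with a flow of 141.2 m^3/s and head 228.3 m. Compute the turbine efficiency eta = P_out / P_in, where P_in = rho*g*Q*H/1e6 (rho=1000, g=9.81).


P_in = 1000 * 9.81 * 141.2 * 228.3 / 1e6 = 316.2348 MW
eta = 284.6 / 316.2348 = 0.9000


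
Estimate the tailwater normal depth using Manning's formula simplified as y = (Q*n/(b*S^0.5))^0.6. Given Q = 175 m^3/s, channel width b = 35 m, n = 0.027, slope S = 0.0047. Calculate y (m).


y = (175 * 0.027 / (35 * 0.0047^0.5))^0.6 = 1.5017 m


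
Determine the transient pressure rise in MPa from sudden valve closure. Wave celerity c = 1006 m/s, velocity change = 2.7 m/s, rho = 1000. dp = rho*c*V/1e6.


dp = 1000 * 1006 * 2.7 / 1e6 = 2.7162 MPa


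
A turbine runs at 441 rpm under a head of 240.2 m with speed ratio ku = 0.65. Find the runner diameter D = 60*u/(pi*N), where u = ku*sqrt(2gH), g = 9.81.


u = 0.65 * sqrt(2*9.81*240.2) = 44.6220 m/s
D = 60 * 44.6220 / (pi * 441) = 1.9325 m


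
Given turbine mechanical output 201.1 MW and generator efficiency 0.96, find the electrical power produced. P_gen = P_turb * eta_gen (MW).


P_gen = 201.1 * 0.96 = 193.0560 MW


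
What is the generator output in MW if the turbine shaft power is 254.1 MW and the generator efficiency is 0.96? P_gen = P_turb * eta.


P_gen = 254.1 * 0.96 = 243.9360 MW


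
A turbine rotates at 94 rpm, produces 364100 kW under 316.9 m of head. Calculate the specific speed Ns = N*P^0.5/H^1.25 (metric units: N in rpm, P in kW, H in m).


Ns = 94 * 364100^0.5 / 316.9^1.25 = 42.4214


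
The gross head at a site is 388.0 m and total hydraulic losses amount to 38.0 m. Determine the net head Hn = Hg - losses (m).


Hn = 388.0 - 38.0 = 350.0000 m


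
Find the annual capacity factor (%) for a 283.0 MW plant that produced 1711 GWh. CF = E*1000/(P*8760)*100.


CF = 1711 * 1000 / (283.0 * 8760) * 100 = 69.0175 %


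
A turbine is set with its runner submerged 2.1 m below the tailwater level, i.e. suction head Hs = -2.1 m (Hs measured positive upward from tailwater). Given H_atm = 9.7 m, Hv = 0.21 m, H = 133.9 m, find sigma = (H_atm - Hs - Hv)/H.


sigma = (9.7 - (-2.1) - 0.21) / 133.9 = 0.0866


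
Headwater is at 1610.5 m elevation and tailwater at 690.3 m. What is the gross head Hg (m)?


Hg = 1610.5 - 690.3 = 920.2000 m


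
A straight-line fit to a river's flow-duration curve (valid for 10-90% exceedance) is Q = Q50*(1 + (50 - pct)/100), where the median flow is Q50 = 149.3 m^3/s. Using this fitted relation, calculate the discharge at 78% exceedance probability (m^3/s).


Q = 149.3 * (1 + (50 - 78)/100) = 107.4960 m^3/s


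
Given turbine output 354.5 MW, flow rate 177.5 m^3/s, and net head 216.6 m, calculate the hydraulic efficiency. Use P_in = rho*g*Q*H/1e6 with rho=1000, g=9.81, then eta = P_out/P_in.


P_in = 1000 * 9.81 * 177.5 * 216.6 / 1e6 = 377.1602 MW
eta = 354.5 / 377.1602 = 0.9399


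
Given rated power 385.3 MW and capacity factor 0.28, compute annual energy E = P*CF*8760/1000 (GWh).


E = 385.3 * 0.28 * 8760 / 1000 = 945.0638 GWh


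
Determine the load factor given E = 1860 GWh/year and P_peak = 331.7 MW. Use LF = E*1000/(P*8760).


LF = 1860 * 1000 / (331.7 * 8760) = 0.6401


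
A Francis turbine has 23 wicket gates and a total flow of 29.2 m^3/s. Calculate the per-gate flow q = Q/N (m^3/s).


q = 29.2 / 23 = 1.2696 m^3/s


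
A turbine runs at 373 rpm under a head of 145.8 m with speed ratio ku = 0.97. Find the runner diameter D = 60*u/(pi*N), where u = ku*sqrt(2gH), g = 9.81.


u = 0.97 * sqrt(2*9.81*145.8) = 51.8800 m/s
D = 60 * 51.8800 / (pi * 373) = 2.6564 m


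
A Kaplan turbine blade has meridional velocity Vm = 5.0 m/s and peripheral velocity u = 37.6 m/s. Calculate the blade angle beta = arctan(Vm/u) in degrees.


beta = arctan(5.0 / 37.6) = 7.5747 degrees


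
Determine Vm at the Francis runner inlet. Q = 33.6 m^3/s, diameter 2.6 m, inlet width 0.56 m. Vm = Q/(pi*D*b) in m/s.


Vm = 33.6 / (pi * 2.6 * 0.56) = 7.3456 m/s


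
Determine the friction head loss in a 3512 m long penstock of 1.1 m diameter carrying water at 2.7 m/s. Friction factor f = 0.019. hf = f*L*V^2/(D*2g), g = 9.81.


hf = 0.019 * 3512 * 2.7^2 / (1.1 * 2 * 9.81) = 22.5395 m


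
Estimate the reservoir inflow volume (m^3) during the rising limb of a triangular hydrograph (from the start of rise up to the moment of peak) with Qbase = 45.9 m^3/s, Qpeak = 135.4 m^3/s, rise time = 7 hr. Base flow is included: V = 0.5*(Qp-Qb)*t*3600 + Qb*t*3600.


V = 0.5*(135.4 - 45.9)*7*3600 + 45.9*7*3600 = 2.2844e+06 m^3


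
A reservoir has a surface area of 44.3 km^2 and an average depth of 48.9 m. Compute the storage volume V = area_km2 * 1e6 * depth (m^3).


V = 44.3 * 1e6 * 48.9 = 2.1663e+09 m^3


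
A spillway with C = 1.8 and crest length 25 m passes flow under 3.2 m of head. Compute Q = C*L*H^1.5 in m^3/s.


Q = 1.8 * 25 * 3.2^1.5 = 257.5950 m^3/s


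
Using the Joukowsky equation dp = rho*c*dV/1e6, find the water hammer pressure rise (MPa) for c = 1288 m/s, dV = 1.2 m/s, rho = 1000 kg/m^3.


dp = 1000 * 1288 * 1.2 / 1e6 = 1.5456 MPa


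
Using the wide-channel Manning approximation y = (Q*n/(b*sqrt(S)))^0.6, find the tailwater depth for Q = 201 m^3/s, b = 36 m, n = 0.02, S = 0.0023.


y = (201 * 0.02 / (36 * 0.0023^0.5))^0.6 = 1.6605 m


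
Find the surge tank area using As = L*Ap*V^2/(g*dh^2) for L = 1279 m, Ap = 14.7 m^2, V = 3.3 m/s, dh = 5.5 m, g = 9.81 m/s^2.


As = 1279 * 14.7 * 3.3^2 / (9.81 * 5.5^2) = 689.9560 m^2


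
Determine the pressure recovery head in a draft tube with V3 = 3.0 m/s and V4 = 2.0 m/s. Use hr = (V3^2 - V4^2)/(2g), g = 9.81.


hr = (3.0^2 - 2.0^2) / (2*9.81) = 0.2548 m


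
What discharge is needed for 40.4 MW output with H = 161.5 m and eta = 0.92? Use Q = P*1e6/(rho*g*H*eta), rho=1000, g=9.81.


Q = 40.4 * 1e6 / (1000 * 9.81 * 161.5 * 0.92) = 27.7174 m^3/s


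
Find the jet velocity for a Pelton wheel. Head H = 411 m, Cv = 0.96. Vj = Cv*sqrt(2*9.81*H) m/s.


Vj = 0.96 * sqrt(2*9.81*411) = 86.2068 m/s


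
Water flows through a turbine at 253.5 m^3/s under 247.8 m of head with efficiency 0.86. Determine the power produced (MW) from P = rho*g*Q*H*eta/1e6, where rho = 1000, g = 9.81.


P = 1000 * 9.81 * 253.5 * 247.8 * 0.86 / 1e6 = 529.9644 MW


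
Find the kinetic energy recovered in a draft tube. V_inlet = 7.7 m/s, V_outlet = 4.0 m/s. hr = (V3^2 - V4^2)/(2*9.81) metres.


hr = (7.7^2 - 4.0^2) / (2*9.81) = 2.2064 m


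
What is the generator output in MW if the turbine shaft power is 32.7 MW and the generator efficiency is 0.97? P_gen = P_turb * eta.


P_gen = 32.7 * 0.97 = 31.7190 MW


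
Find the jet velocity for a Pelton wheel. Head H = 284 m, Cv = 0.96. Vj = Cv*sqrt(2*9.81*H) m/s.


Vj = 0.96 * sqrt(2*9.81*284) = 71.6605 m/s


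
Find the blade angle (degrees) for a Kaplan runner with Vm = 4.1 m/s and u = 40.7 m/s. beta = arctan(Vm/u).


beta = arctan(4.1 / 40.7) = 5.7524 degrees


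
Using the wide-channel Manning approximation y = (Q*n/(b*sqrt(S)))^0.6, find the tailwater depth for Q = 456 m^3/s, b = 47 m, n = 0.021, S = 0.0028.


y = (456 * 0.021 / (47 * 0.0028^0.5))^0.6 = 2.2455 m


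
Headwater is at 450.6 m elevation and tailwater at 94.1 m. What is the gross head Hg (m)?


Hg = 450.6 - 94.1 = 356.5000 m


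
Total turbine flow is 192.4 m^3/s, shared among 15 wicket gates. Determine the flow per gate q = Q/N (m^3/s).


q = 192.4 / 15 = 12.8267 m^3/s


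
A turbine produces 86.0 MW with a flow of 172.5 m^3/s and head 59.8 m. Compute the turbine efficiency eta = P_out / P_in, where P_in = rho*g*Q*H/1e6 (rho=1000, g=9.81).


P_in = 1000 * 9.81 * 172.5 * 59.8 / 1e6 = 101.1951 MW
eta = 86.0 / 101.1951 = 0.8498


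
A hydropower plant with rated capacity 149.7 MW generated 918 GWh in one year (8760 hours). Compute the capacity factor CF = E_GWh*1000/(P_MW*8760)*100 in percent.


CF = 918 * 1000 / (149.7 * 8760) * 100 = 70.0030 %


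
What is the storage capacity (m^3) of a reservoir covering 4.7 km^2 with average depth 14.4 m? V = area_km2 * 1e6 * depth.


V = 4.7 * 1e6 * 14.4 = 6.7680e+07 m^3


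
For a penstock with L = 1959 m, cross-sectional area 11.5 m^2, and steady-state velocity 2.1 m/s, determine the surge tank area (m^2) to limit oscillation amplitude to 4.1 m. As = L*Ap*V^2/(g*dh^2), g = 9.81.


As = 1959 * 11.5 * 2.1^2 / (9.81 * 4.1^2) = 602.4682 m^2


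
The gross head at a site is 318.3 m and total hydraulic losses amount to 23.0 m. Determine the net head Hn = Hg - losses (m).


Hn = 318.3 - 23.0 = 295.3000 m


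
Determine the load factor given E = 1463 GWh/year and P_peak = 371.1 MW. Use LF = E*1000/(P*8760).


LF = 1463 * 1000 / (371.1 * 8760) = 0.4500


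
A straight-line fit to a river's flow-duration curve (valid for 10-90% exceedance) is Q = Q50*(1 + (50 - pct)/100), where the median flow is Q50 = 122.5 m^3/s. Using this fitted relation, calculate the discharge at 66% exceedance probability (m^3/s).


Q = 122.5 * (1 + (50 - 66)/100) = 102.9000 m^3/s


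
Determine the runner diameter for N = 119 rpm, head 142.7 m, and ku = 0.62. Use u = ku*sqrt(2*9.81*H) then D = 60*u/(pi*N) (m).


u = 0.62 * sqrt(2*9.81*142.7) = 32.8060 m/s
D = 60 * 32.8060 / (pi * 119) = 5.2651 m


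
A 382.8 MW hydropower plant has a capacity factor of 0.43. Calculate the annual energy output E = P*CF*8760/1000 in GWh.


E = 382.8 * 0.43 * 8760 / 1000 = 1441.9310 GWh


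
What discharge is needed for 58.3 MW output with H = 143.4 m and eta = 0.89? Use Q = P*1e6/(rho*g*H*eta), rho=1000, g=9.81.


Q = 58.3 * 1e6 / (1000 * 9.81 * 143.4 * 0.89) = 46.5651 m^3/s


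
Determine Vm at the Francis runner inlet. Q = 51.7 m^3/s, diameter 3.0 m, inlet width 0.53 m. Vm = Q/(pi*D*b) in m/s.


Vm = 51.7 / (pi * 3.0 * 0.53) = 10.3501 m/s


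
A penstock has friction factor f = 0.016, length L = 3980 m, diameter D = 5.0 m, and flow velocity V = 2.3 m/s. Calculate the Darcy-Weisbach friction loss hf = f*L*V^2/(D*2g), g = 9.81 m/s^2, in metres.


hf = 0.016 * 3980 * 2.3^2 / (5.0 * 2 * 9.81) = 3.4339 m


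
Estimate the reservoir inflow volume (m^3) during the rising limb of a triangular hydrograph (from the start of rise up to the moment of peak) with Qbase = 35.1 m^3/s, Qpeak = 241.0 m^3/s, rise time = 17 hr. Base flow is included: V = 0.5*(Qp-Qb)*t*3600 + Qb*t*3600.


V = 0.5*(241.0 - 35.1)*17*3600 + 35.1*17*3600 = 8.4487e+06 m^3


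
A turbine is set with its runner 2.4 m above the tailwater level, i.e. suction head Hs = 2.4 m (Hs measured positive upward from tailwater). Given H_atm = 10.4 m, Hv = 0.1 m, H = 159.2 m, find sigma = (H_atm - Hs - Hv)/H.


sigma = (10.4 - 2.4 - 0.1) / 159.2 = 0.0496


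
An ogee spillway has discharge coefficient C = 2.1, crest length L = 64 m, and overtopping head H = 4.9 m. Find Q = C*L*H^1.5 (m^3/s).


Q = 2.1 * 64 * 4.9^1.5 = 1457.7847 m^3/s


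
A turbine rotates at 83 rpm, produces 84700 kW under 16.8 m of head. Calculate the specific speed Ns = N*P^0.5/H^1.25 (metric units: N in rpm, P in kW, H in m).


Ns = 83 * 84700^0.5 / 16.8^1.25 = 710.2041


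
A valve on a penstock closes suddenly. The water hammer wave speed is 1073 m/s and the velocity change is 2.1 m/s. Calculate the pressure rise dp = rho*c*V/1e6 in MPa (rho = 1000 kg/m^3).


dp = 1000 * 1073 * 2.1 / 1e6 = 2.2533 MPa


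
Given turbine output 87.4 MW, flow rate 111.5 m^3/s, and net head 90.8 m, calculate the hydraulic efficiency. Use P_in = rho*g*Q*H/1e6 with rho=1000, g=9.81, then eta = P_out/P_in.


P_in = 1000 * 9.81 * 111.5 * 90.8 / 1e6 = 99.3184 MW
eta = 87.4 / 99.3184 = 0.8800


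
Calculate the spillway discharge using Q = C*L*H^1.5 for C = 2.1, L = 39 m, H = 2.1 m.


Q = 2.1 * 39 * 2.1^1.5 = 249.2372 m^3/s


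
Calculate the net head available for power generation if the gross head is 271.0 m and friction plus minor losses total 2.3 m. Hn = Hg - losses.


Hn = 271.0 - 2.3 = 268.7000 m


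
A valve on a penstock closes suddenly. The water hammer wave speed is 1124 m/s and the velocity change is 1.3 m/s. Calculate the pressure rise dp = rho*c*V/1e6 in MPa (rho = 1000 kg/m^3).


dp = 1000 * 1124 * 1.3 / 1e6 = 1.4612 MPa


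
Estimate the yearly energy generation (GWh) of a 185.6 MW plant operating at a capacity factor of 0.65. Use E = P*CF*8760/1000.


E = 185.6 * 0.65 * 8760 / 1000 = 1056.8064 GWh


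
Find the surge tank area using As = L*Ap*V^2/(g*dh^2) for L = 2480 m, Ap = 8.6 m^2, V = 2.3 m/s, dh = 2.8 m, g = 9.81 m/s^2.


As = 2480 * 8.6 * 2.3^2 / (9.81 * 2.8^2) = 1466.9683 m^2


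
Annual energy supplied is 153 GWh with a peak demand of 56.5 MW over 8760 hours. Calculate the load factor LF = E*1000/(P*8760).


LF = 153 * 1000 / (56.5 * 8760) = 0.3091


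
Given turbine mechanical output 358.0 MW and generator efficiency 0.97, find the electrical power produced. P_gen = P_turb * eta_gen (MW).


P_gen = 358.0 * 0.97 = 347.2600 MW


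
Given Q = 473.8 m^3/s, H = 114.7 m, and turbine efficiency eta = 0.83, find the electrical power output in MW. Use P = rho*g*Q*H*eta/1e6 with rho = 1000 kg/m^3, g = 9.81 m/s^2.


P = 1000 * 9.81 * 473.8 * 114.7 * 0.83 / 1e6 = 442.4922 MW


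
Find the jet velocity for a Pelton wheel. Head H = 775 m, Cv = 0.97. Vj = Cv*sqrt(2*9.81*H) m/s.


Vj = 0.97 * sqrt(2*9.81*775) = 119.6113 m/s


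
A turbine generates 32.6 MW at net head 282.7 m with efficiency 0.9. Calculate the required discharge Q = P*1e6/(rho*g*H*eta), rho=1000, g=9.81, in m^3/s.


Q = 32.6 * 1e6 / (1000 * 9.81 * 282.7 * 0.9) = 13.0611 m^3/s


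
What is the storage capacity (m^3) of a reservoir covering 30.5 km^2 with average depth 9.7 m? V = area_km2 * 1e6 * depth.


V = 30.5 * 1e6 * 9.7 = 2.9585e+08 m^3


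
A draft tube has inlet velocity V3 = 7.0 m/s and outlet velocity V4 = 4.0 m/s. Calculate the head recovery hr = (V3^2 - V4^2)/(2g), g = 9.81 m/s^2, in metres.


hr = (7.0^2 - 4.0^2) / (2*9.81) = 1.6820 m


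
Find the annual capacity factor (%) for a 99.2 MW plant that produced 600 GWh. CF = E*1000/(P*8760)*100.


CF = 600 * 1000 / (99.2 * 8760) * 100 = 69.0455 %


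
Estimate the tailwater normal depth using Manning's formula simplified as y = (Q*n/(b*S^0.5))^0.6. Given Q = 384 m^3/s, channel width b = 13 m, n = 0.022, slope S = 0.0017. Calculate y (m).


y = (384 * 0.022 / (13 * 0.0017^0.5))^0.6 = 5.2306 m


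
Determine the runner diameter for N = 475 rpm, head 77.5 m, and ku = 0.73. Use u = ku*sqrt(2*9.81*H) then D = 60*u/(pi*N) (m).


u = 0.73 * sqrt(2*9.81*77.5) = 28.4658 m/s
D = 60 * 28.4658 / (pi * 475) = 1.1445 m


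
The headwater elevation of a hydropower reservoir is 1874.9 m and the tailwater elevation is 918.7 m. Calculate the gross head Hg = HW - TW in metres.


Hg = 1874.9 - 918.7 = 956.2000 m


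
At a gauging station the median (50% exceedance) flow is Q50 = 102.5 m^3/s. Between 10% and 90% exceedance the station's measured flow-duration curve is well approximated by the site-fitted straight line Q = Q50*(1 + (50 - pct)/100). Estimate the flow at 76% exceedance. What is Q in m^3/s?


Q = 102.5 * (1 + (50 - 76)/100) = 75.8500 m^3/s


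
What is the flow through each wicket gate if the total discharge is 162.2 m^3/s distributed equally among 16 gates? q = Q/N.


q = 162.2 / 16 = 10.1375 m^3/s


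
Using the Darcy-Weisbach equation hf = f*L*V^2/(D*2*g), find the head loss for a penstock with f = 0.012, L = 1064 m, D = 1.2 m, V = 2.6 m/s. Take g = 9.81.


hf = 0.012 * 1064 * 2.6^2 / (1.2 * 2 * 9.81) = 3.6660 m


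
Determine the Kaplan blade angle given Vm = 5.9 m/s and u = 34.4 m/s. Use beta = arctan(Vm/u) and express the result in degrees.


beta = arctan(5.9 / 34.4) = 9.7322 degrees


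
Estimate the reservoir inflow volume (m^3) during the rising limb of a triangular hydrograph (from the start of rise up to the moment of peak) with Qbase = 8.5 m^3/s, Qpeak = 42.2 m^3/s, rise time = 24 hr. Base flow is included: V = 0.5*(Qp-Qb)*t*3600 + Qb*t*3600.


V = 0.5*(42.2 - 8.5)*24*3600 + 8.5*24*3600 = 2.1902e+06 m^3


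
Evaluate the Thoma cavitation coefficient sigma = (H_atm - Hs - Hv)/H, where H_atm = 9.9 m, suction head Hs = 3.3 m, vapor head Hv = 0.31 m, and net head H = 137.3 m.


sigma = (9.9 - 3.3 - 0.31) / 137.3 = 0.0458


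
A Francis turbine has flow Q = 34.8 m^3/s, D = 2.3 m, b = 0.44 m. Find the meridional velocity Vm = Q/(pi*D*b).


Vm = 34.8 / (pi * 2.3 * 0.44) = 10.9458 m/s


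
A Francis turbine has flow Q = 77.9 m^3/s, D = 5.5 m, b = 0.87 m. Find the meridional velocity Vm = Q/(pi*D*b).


Vm = 77.9 / (pi * 5.5 * 0.87) = 5.1821 m/s


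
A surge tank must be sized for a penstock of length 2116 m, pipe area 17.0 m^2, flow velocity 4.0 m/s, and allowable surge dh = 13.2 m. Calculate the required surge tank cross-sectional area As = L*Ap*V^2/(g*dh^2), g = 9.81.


As = 2116 * 17.0 * 4.0^2 / (9.81 * 13.2^2) = 336.7191 m^2


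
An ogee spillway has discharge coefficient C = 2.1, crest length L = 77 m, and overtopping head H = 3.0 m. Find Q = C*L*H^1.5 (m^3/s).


Q = 2.1 * 77 * 3.0^1.5 = 840.2178 m^3/s


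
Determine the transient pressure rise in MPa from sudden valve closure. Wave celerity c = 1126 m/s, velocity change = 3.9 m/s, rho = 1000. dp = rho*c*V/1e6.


dp = 1000 * 1126 * 3.9 / 1e6 = 4.3914 MPa


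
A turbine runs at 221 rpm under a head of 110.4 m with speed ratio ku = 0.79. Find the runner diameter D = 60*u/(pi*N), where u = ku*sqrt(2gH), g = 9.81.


u = 0.79 * sqrt(2*9.81*110.4) = 36.7672 m/s
D = 60 * 36.7672 / (pi * 221) = 3.1774 m


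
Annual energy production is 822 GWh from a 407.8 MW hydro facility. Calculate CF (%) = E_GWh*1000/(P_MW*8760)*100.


CF = 822 * 1000 / (407.8 * 8760) * 100 = 23.0102 %


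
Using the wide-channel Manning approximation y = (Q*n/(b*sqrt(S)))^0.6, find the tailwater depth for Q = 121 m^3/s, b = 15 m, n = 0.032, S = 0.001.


y = (121 * 0.032 / (15 * 0.001^0.5))^0.6 = 3.5246 m


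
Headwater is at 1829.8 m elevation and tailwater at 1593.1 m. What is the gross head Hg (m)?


Hg = 1829.8 - 1593.1 = 236.7000 m


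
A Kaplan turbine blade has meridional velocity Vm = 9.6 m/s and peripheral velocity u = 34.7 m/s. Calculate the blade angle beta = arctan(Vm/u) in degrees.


beta = arctan(9.6 / 34.7) = 15.4645 degrees


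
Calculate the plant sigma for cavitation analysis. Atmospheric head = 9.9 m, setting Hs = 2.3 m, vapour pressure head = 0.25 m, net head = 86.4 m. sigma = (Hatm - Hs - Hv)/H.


sigma = (9.9 - 2.3 - 0.25) / 86.4 = 0.0851


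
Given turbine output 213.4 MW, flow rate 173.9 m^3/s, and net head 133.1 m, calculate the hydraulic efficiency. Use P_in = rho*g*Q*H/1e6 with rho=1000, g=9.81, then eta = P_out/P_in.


P_in = 1000 * 9.81 * 173.9 * 133.1 / 1e6 = 227.0631 MW
eta = 213.4 / 227.0631 = 0.9398


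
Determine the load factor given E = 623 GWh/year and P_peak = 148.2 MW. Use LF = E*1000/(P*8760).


LF = 623 * 1000 / (148.2 * 8760) = 0.4799


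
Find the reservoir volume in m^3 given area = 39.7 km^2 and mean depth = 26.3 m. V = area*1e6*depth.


V = 39.7 * 1e6 * 26.3 = 1.0441e+09 m^3


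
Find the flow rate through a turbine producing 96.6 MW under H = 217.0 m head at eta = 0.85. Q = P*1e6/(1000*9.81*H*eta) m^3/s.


Q = 96.6 * 1e6 / (1000 * 9.81 * 217.0 * 0.85) = 53.3863 m^3/s


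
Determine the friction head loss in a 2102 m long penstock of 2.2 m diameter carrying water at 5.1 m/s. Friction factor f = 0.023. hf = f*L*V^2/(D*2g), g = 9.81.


hf = 0.023 * 2102 * 5.1^2 / (2.2 * 2 * 9.81) = 29.1326 m


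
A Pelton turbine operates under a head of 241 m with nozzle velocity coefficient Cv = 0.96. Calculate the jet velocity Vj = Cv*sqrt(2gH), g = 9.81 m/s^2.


Vj = 0.96 * sqrt(2*9.81*241) = 66.0130 m/s


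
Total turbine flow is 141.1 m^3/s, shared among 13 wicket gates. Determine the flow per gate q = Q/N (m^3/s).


q = 141.1 / 13 = 10.8538 m^3/s


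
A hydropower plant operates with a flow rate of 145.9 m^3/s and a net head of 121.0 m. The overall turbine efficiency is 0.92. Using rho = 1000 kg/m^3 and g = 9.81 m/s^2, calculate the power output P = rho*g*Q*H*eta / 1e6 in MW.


P = 1000 * 9.81 * 145.9 * 121.0 * 0.92 / 1e6 = 159.3300 MW


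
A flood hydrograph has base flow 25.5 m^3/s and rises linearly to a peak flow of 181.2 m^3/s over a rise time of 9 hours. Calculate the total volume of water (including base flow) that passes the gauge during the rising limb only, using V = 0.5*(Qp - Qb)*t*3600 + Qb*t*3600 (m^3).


V = 0.5*(181.2 - 25.5)*9*3600 + 25.5*9*3600 = 3.3485e+06 m^3


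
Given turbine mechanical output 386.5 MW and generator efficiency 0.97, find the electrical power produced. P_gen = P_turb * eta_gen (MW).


P_gen = 386.5 * 0.97 = 374.9050 MW


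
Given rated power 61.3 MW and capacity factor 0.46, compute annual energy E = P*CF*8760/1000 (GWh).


E = 61.3 * 0.46 * 8760 / 1000 = 247.0145 GWh


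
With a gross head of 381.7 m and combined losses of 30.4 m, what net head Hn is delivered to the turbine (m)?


Hn = 381.7 - 30.4 = 351.3000 m


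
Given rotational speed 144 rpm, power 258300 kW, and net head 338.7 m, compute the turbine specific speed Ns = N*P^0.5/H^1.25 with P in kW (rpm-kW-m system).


Ns = 144 * 258300^0.5 / 338.7^1.25 = 50.3681


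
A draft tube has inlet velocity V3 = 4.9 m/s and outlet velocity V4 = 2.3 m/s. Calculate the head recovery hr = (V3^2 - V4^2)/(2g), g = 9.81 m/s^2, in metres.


hr = (4.9^2 - 2.3^2) / (2*9.81) = 0.9541 m


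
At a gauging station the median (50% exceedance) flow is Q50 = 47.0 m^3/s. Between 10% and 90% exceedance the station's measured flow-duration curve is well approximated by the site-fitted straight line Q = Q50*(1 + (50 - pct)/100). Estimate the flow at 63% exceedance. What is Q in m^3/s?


Q = 47.0 * (1 + (50 - 63)/100) = 40.8900 m^3/s


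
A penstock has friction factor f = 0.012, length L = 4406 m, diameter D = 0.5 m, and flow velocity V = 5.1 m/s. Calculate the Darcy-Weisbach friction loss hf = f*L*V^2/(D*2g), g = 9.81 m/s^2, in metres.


hf = 0.012 * 4406 * 5.1^2 / (0.5 * 2 * 9.81) = 140.1836 m


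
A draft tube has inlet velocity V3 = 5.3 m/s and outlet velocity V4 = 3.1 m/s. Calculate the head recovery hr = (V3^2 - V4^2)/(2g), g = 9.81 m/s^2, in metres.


hr = (5.3^2 - 3.1^2) / (2*9.81) = 0.9419 m


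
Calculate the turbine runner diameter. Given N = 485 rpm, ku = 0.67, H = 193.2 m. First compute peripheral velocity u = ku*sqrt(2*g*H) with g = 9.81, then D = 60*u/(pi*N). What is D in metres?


u = 0.67 * sqrt(2*9.81*193.2) = 41.2504 m/s
D = 60 * 41.2504 / (pi * 485) = 1.6244 m


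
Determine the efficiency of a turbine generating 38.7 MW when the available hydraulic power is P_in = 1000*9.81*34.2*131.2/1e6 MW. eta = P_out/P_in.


P_in = 1000 * 9.81 * 34.2 * 131.2 / 1e6 = 44.0179 MW
eta = 38.7 / 44.0179 = 0.8792


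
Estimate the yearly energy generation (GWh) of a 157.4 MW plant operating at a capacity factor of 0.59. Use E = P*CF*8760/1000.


E = 157.4 * 0.59 * 8760 / 1000 = 813.5062 GWh


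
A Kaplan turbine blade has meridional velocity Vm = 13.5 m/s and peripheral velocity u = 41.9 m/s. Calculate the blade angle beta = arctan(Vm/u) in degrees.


beta = arctan(13.5 / 41.9) = 17.8587 degrees


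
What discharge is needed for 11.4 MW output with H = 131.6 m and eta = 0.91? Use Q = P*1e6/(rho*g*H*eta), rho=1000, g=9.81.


Q = 11.4 * 1e6 / (1000 * 9.81 * 131.6 * 0.91) = 9.7037 m^3/s


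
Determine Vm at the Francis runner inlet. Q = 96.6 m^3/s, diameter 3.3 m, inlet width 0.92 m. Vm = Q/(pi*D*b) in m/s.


Vm = 96.6 / (pi * 3.3 * 0.92) = 10.1280 m/s


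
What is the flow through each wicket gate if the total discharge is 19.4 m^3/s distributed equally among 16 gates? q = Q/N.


q = 19.4 / 16 = 1.2125 m^3/s


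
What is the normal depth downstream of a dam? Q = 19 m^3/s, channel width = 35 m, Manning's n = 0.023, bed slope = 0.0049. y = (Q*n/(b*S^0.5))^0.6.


y = (19 * 0.023 / (35 * 0.0049^0.5))^0.6 = 0.3555 m


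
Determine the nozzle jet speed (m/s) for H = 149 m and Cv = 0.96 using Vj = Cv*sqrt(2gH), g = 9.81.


Vj = 0.96 * sqrt(2*9.81*149) = 51.9056 m/s


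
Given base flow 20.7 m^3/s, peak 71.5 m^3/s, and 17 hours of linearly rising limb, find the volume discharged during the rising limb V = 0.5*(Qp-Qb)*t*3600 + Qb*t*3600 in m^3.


V = 0.5*(71.5 - 20.7)*17*3600 + 20.7*17*3600 = 2.8213e+06 m^3


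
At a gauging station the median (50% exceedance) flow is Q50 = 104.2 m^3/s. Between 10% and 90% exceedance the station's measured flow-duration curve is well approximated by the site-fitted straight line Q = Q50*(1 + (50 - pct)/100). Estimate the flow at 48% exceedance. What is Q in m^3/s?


Q = 104.2 * (1 + (50 - 48)/100) = 106.2840 m^3/s


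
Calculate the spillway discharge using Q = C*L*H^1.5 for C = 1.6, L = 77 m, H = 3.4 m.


Q = 1.6 * 77 * 3.4^1.5 = 772.3766 m^3/s


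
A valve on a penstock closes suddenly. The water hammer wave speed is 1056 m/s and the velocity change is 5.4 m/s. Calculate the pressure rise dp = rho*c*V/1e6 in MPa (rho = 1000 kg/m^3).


dp = 1000 * 1056 * 5.4 / 1e6 = 5.7024 MPa


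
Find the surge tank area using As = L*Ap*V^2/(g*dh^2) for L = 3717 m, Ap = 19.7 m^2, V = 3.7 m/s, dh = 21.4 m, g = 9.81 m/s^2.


As = 3717 * 19.7 * 3.7^2 / (9.81 * 21.4^2) = 223.1340 m^2


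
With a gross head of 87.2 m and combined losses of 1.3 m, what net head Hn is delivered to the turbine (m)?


Hn = 87.2 - 1.3 = 85.9000 m


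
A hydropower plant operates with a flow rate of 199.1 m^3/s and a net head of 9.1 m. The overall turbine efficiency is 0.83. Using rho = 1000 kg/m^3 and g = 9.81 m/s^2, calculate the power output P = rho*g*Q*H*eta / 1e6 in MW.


P = 1000 * 9.81 * 199.1 * 9.1 * 0.83 / 1e6 = 14.7523 MW


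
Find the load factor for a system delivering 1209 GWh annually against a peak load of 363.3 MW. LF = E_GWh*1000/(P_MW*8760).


LF = 1209 * 1000 / (363.3 * 8760) = 0.3799


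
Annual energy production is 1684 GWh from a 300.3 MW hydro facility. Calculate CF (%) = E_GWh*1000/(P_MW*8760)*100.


CF = 1684 * 1000 / (300.3 * 8760) * 100 = 64.0151 %


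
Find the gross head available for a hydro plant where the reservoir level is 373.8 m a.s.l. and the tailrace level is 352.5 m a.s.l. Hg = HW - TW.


Hg = 373.8 - 352.5 = 21.3000 m


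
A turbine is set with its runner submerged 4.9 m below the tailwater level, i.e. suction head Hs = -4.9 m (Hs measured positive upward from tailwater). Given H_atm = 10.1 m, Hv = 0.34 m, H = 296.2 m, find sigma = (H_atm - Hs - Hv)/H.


sigma = (10.1 - (-4.9) - 0.34) / 296.2 = 0.0495


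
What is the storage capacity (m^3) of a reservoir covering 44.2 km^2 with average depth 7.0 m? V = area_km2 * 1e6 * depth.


V = 44.2 * 1e6 * 7.0 = 3.0940e+08 m^3


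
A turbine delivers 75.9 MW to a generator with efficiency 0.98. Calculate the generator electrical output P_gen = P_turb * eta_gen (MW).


P_gen = 75.9 * 0.98 = 74.3820 MW


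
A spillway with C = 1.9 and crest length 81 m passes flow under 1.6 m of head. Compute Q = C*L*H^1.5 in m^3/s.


Q = 1.9 * 81 * 1.6^1.5 = 311.4717 m^3/s


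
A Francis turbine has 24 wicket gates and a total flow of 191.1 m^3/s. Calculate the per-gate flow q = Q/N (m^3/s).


q = 191.1 / 24 = 7.9625 m^3/s


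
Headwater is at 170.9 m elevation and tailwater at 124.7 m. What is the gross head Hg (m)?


Hg = 170.9 - 124.7 = 46.2000 m


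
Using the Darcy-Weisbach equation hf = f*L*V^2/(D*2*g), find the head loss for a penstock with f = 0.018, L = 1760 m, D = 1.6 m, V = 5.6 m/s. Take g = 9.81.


hf = 0.018 * 1760 * 5.6^2 / (1.6 * 2 * 9.81) = 31.6477 m


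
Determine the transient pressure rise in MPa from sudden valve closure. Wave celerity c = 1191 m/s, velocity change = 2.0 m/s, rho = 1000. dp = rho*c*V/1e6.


dp = 1000 * 1191 * 2.0 / 1e6 = 2.3820 MPa


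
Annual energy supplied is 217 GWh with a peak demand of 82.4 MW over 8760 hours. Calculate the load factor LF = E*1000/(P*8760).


LF = 217 * 1000 / (82.4 * 8760) = 0.3006


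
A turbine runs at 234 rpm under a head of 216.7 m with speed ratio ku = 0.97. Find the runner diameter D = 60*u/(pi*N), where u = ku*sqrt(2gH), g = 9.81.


u = 0.97 * sqrt(2*9.81*216.7) = 63.2486 m/s
D = 60 * 63.2486 / (pi * 234) = 5.1622 m


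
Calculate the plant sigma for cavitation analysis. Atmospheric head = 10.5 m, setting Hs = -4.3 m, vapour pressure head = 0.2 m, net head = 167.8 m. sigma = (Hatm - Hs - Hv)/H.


sigma = (10.5 - (-4.3) - 0.2) / 167.8 = 0.0870


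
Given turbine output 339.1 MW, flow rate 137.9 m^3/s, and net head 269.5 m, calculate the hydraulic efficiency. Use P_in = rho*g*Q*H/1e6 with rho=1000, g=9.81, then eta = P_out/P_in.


P_in = 1000 * 9.81 * 137.9 * 269.5 / 1e6 = 364.5793 MW
eta = 339.1 / 364.5793 = 0.9301


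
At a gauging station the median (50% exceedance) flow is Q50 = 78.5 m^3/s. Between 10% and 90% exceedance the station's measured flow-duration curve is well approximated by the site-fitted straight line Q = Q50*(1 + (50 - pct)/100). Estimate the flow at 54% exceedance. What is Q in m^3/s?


Q = 78.5 * (1 + (50 - 54)/100) = 75.3600 m^3/s


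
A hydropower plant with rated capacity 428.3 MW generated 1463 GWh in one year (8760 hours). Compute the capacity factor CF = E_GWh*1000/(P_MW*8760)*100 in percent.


CF = 1463 * 1000 / (428.3 * 8760) * 100 = 38.9935 %


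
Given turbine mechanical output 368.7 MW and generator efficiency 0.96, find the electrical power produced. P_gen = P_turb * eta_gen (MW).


P_gen = 368.7 * 0.96 = 353.9520 MW


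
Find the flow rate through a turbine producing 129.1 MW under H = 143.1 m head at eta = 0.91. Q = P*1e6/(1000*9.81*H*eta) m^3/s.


Q = 129.1 * 1e6 / (1000 * 9.81 * 143.1 * 0.91) = 101.0593 m^3/s


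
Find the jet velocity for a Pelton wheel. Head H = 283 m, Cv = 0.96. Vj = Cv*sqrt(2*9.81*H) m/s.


Vj = 0.96 * sqrt(2*9.81*283) = 71.5342 m/s


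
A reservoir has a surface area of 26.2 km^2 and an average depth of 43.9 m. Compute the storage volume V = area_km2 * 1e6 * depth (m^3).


V = 26.2 * 1e6 * 43.9 = 1.1502e+09 m^3


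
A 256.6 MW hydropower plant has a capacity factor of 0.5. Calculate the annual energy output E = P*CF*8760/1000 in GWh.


E = 256.6 * 0.5 * 8760 / 1000 = 1123.9080 GWh


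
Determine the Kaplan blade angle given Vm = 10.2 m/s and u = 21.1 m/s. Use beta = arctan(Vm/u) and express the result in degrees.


beta = arctan(10.2 / 21.1) = 25.7997 degrees


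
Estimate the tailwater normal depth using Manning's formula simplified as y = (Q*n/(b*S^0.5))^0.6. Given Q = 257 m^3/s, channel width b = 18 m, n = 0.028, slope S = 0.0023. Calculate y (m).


y = (257 * 0.028 / (18 * 0.0023^0.5))^0.6 = 3.5692 m


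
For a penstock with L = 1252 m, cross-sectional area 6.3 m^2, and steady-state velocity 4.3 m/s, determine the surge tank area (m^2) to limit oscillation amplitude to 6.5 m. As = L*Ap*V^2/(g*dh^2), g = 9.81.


As = 1252 * 6.3 * 4.3^2 / (9.81 * 6.5^2) = 351.8731 m^2


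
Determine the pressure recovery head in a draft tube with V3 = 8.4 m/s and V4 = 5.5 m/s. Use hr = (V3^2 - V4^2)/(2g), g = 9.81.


hr = (8.4^2 - 5.5^2) / (2*9.81) = 2.0545 m


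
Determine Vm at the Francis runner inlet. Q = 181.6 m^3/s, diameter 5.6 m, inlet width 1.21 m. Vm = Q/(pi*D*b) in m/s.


Vm = 181.6 / (pi * 5.6 * 1.21) = 8.5309 m/s


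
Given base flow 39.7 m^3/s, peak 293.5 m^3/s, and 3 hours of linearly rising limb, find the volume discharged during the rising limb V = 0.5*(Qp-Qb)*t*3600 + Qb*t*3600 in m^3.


V = 0.5*(293.5 - 39.7)*3*3600 + 39.7*3*3600 = 1.7993e+06 m^3


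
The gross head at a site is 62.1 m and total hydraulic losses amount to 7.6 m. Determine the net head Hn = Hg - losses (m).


Hn = 62.1 - 7.6 = 54.5000 m


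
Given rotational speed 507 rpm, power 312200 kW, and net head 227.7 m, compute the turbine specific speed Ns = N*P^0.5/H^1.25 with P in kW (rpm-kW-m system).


Ns = 507 * 312200^0.5 / 227.7^1.25 = 320.2732


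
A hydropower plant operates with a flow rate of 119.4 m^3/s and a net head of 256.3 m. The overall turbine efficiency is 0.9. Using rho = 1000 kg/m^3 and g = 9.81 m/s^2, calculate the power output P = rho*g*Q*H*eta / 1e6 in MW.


P = 1000 * 9.81 * 119.4 * 256.3 * 0.9 / 1e6 = 270.1870 MW


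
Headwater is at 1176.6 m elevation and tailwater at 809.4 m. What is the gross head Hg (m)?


Hg = 1176.6 - 809.4 = 367.2000 m


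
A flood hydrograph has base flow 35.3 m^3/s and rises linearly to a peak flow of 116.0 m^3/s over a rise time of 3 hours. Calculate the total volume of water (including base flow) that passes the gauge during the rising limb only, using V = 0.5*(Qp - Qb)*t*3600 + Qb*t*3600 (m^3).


V = 0.5*(116.0 - 35.3)*3*3600 + 35.3*3*3600 = 817020.0000 m^3


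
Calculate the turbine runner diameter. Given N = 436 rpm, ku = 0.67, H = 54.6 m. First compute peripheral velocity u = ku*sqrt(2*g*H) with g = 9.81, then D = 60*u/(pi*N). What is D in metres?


u = 0.67 * sqrt(2*9.81*54.6) = 21.9291 m/s
D = 60 * 21.9291 / (pi * 436) = 0.9606 m


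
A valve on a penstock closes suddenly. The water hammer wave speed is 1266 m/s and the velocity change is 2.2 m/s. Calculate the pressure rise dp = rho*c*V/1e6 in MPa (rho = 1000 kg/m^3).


dp = 1000 * 1266 * 2.2 / 1e6 = 2.7852 MPa


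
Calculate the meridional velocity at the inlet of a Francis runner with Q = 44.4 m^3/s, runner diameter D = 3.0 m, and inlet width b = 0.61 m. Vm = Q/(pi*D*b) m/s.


Vm = 44.4 / (pi * 3.0 * 0.61) = 7.7229 m/s


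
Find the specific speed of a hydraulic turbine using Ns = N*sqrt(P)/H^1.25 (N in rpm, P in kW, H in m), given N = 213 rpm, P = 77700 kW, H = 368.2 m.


Ns = 213 * 77700^0.5 / 368.2^1.25 = 36.8117


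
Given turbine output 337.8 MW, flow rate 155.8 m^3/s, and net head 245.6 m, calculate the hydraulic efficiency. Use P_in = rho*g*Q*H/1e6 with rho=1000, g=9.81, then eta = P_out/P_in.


P_in = 1000 * 9.81 * 155.8 * 245.6 / 1e6 = 375.3745 MW
eta = 337.8 / 375.3745 = 0.8999


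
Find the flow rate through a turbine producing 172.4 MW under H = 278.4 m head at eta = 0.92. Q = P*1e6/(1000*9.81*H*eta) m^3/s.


Q = 172.4 * 1e6 / (1000 * 9.81 * 278.4 * 0.92) = 68.6138 m^3/s


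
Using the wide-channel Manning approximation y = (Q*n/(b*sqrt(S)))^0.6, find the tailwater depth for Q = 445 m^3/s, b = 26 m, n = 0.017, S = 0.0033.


y = (445 * 0.017 / (26 * 0.0033^0.5))^0.6 = 2.6470 m


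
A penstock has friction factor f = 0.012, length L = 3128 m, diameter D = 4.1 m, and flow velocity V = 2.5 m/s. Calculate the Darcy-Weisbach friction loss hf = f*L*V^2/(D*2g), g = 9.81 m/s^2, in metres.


hf = 0.012 * 3128 * 2.5^2 / (4.1 * 2 * 9.81) = 2.9164 m


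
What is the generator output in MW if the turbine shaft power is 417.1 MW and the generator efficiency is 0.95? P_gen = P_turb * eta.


P_gen = 417.1 * 0.95 = 396.2450 MW


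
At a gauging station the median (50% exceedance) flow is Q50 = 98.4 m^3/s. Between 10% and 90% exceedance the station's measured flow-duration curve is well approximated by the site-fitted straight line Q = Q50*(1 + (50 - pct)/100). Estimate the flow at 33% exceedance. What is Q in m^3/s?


Q = 98.4 * (1 + (50 - 33)/100) = 115.1280 m^3/s


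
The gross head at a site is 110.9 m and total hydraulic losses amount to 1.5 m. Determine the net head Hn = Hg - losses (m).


Hn = 110.9 - 1.5 = 109.4000 m


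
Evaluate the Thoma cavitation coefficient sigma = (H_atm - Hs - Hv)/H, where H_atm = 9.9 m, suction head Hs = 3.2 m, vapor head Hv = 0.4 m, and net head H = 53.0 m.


sigma = (9.9 - 3.2 - 0.4) / 53.0 = 0.1189


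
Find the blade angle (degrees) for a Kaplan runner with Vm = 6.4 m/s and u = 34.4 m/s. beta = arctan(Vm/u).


beta = arctan(6.4 / 34.4) = 10.5392 degrees


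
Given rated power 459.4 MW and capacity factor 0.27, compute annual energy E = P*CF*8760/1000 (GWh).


E = 459.4 * 0.27 * 8760 / 1000 = 1086.5729 GWh


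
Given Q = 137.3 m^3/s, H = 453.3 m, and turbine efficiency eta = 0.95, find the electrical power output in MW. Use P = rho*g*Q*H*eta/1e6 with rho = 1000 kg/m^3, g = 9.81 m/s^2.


P = 1000 * 9.81 * 137.3 * 453.3 * 0.95 / 1e6 = 580.0279 MW


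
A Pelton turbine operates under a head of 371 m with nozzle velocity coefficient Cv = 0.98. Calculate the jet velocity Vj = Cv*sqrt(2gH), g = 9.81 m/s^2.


Vj = 0.98 * sqrt(2*9.81*371) = 83.6108 m/s


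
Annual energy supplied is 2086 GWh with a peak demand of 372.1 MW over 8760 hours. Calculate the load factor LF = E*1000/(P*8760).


LF = 2086 * 1000 / (372.1 * 8760) = 0.6400


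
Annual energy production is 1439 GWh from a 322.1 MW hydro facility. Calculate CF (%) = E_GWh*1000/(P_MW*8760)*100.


CF = 1439 * 1000 / (322.1 * 8760) * 100 = 50.9995 %


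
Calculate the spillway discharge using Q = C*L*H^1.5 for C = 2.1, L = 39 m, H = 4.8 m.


Q = 2.1 * 39 * 4.8^1.5 = 861.2828 m^3/s


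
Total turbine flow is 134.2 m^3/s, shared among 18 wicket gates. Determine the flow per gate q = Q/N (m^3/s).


q = 134.2 / 18 = 7.4556 m^3/s
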